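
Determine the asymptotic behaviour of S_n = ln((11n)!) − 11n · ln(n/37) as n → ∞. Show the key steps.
S_n ~ 11n · (ln 407 − 1) + O(ln n)

Stirling: ln((11n)!) = 11n ln(11n) − 11n + O(ln n).
  S_n = 11n ln(11n) − 11n − 11n ln(n/37) + O(ln n)
      = 11n ln(11n) − 11n ln n + 11n ln 37 − 11n + O(ln n)
      = 11n ln 11 + 11n ln 37 − 11n + O(ln n)
      = 11n (ln 407 − 1) + O(ln n).
Numerically ln(407) − 1 ≈ 5.0088.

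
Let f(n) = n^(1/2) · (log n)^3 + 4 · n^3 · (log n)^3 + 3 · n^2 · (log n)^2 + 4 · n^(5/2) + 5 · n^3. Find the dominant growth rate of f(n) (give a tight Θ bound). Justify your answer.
f(n) ∈ Θ(n^3 · (log n)^3)

Compare the terms by growth order. For large n, n^a · (log n)^b dominates n^a' · (log n)^b' iff a > a', or (a = a' and b > b'). Ranking the 5 terms shows the dominant one is 4 · n^3 · (log n)^3. Hence f(n) ∈ Θ(n^3 · (log n)^3).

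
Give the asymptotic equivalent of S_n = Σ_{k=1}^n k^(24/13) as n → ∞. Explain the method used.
S_n ~ (13/37) · n^(37/13)

Integral comparison: Σ_{k=1}^n k^(24/13) = ∫_0^n x^(24/13) dx + O(n^(24/13)). The integral is n^(1 + 24/13) / (1 + 24/13) = n^((24+13)/13) / ((24+13)/13) = (13/37) · n^(37/13).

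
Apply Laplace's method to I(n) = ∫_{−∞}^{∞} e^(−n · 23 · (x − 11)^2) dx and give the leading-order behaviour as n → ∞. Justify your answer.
I(n) = sqrt(π/(23n))

Here φ(x) = 23 · (x − 11)^2 has its unique minimum at x* = 11 with φ(x*) = 0 and φ''(x*) = 46. Laplace's method gives
  I(n) ~ e^(−n φ(x*)) · sqrt(2π / (n · φ''(x*))) = sqrt(2π / (46n)) = sqrt(π/(23n)).
This is exact: substituting u = (x − 11)·sqrt(23n) gives I(n) = (1/sqrt(23n)) ∫_{−∞}^{∞} e^(−u^2) du = sqrt(π/(23n)).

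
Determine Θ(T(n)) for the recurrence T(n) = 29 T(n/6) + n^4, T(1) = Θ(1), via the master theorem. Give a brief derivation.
T(n) = Θ(n^4)

log_6 29 ≈ 1.879. f(n) = n^4 dominates n^(log_6 29) since 4 > 1.879, and the regularity condition a·f(n/b) = 29·(n/6)^4 = (29/1296)·n^4 ≤ c·f(n) holds with c = 29/1296 ≈ 0.0224 < 1. So this is Case 3: T(n) = Θ(f(n)) = Θ(n^4).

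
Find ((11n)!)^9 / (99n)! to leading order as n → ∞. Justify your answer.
((11n)!)^9/(99n)! ~ ((2π·11n)^(8/2) / 3) · 9^(−9·11n)  →  0

Write N = 11n. Stirling: N! ~ sqrt(2π N)(N/e)^N and (9N)! ~ sqrt(2π·9N)·(9N/e)^(9N).
  (N!)^9/(9N)! ~ (2π N)^(9/2) (N/e)^(9N) / [sqrt(2π·9N) (9N/e)^(9N)]
     = (2π N)^(9/2) / sqrt(2π·9N) · (N/(9N))^(9N)
     = (2π N)^((9−1)/2) / 3 · 9^(−9N).
Since 9^9 > 1, the factor 9^(−9N) decays exponentially, so the ratio → 0. Substituting N = 11n gives the stated form.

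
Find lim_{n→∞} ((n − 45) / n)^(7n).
lim = e^(−315)

Rewrite as (1 − 45/n)^(7n). By the standard limit (1 + x/n)^n → e^x, we have (1 − 45/n)^n → e^(−45), and raising to the 7th power gives e^(−315).
More precisely, ln[(1 − 45/n)^(7n)] = 7n · ln(1 − 45/n) = 7n · (-45/n + O(1/n^2)) = -315 + O(1/n) → -315.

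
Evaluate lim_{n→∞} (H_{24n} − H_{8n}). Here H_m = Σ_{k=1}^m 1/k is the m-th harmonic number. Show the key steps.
lim = ln(24/8) = ln 3

Euler-Maclaurin gives H_m = ln m + γ + 1/(2m) + O(1/m^2). The γ and O(1/m) terms cancel in the difference:
  H_{24n} − H_{8n} = ln(24n) − ln(8n) + O(1/n) = ln(24/8) + O(1/n).
Hence the limit is ln(24/8) = ln 3.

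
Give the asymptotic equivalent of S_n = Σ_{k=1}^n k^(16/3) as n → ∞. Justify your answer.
S_n ~ (3/19) · n^(19/3)

Integral comparison: Σ_{k=1}^n k^(16/3) = ∫_0^n x^(16/3) dx + O(n^(16/3)). The integral is n^(1 + 16/3) / (1 + 16/3) = n^((16+3)/3) / ((16+3)/3) = (3/19) · n^(19/3).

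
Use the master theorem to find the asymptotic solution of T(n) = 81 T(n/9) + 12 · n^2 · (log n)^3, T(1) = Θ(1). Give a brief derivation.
T(n) = Θ(n^2 · (log n)^4)

Here log_9 81 = 2 and f(n) = 12 · n^2 · (log n)^3 = Θ(n^(log_9 81) · (log n)^3). This is the extended Case 2 of the master theorem (f matches the critical exponent up to log factors), giving T(n) = Θ(n^(log_9 81) · (log n)^(3+1)) = Θ(n^2 · (log n)^4).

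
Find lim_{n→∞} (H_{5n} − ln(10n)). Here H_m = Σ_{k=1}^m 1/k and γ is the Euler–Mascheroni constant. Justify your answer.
lim = −ln 2 + γ

By Euler-Maclaurin, H_m = ln m + γ + O(1/m). So
  H_{5n} − ln(10n) = ln(5n) + γ − ln(10n) + O(1/n)
                       = ln(5/10) + γ + O(1/n).
Hence the limit is ln(5/10) + γ (= −ln 2).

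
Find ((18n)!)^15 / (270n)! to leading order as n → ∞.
((18n)!)^15/(270n)! ~ ((2π·18n)^(14/2) / sqrt(15)) · 15^(−15·18n)  →  0

Write N = 18n. Stirling: N! ~ sqrt(2π N)(N/e)^N and (15N)! ~ sqrt(2π·15N)·(15N/e)^(15N).
  (N!)^15/(15N)! ~ (2π N)^(15/2) (N/e)^(15N) / [sqrt(2π·15N) (15N/e)^(15N)]
     = (2π N)^(15/2) / sqrt(2π·15N) · (N/(15N))^(15N)
     = (2π N)^((15−1)/2) / sqrt(15) · 15^(−15N).
Since 15^15 > 1, the factor 15^(−15N) decays exponentially, so the ratio → 0. Substituting N = 18n gives the stated form.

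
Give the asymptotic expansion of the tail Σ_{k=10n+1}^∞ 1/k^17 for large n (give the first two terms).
Σ_{k>10n} 1/k^17 = 1/(16 · (10n)^16) − 1/(2 · (10n)^17) + O(1/(10n)^18)

Compare to the integral: ∫_{10n}^∞ x^(−17) dx = [−x^(−16)/16]_{10n}^∞ = 1/((17−1)·(10n)^16). The Euler-Maclaurin correction adds −f(10n)/2 = −1/(2·(10n)^17). Euler-Maclaurin then gives
  Σ_{k>10n} 1/k^17 = ∫_{10n}^∞ dx/x^17 − 1/(2·(10n)^17) + O(1/(10n)^18).
(Equivalently this is ζ(17) − Σ_{k≤10n} 1/k^17.)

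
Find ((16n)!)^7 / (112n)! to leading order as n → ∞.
((16n)!)^7/(112n)! ~ ((2π·16n)^(6/2) / sqrt(7)) · 7^(−7·16n)  →  0

Write N = 16n. Stirling: N! ~ sqrt(2π N)(N/e)^N and (7N)! ~ sqrt(2π·7N)·(7N/e)^(7N).
  (N!)^7/(7N)! ~ (2π N)^(7/2) (N/e)^(7N) / [sqrt(2π·7N) (7N/e)^(7N)]
     = (2π N)^(7/2) / sqrt(2π·7N) · (N/(7N))^(7N)
     = (2π N)^((7−1)/2) / sqrt(7) · 7^(−7N).
Since 7^7 > 1, the factor 7^(−7N) decays exponentially, so the ratio → 0. Substituting N = 16n gives the stated form.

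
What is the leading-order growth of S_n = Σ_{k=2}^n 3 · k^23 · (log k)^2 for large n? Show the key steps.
S_n ~ n^24 · (log n)^2 / 8

By integral comparison, S_n = ∫_1^n 3 · x^23 · (log x)^2 dx + O(n^23 · (log n)^2). For the integral, the leading term of ∫_1^n x^23 (log x)^2 dx is n^24/24 · (log n)^2 (by repeated integration by parts; each step lowers the log-exponent and produces a relatively O(1/log n) correction). Hence S_n ~ n^24 · (log n)^2 / 8.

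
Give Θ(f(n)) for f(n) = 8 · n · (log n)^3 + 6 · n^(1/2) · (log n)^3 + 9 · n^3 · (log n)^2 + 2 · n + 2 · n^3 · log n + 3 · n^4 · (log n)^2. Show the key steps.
f(n) ∈ Θ(n^4 · (log n)^2)

Compare the terms by growth order. For large n, n^a · (log n)^b dominates n^a' · (log n)^b' iff a > a', or (a = a' and b > b'). Ranking the 6 terms shows the dominant one is 3 · n^4 · (log n)^2. Hence f(n) ∈ Θ(n^4 · (log n)^2).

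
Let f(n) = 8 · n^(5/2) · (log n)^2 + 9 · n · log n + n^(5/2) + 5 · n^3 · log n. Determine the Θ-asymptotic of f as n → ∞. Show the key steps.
f(n) ∈ Θ(n^3 · log n)

Compare the terms by growth order. For large n, n^a · (log n)^b dominates n^a' · (log n)^b' iff a > a', or (a = a' and b > b'). Ranking the 4 terms shows the dominant one is 5 · n^3 · log n. Hence f(n) ∈ Θ(n^3 · log n).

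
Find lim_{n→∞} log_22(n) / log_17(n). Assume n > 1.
lim = ln(17) / ln(22) = log_22(17)

Change of base: log_22(n) = ln n / ln 22 and log_17(n) = ln n / ln 17. The ratio is (ln n / ln 22) · (ln 17 / ln n) = ln 17 / ln 22, a constant independent of n. So the limit is ln 17 / ln 22 = log_22(17).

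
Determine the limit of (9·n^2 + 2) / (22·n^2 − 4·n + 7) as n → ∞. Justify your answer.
lim = 9/22

For large n the leading n^2 terms dominate both numerator and denominator. Dividing top and bottom by n^2, every other term tends to 0, leaving 9/22.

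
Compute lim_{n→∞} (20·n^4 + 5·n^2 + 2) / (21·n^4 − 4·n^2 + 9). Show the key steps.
lim = 20/21

For large n the leading n^4 terms dominate both numerator and denominator. Dividing top and bottom by n^4, every other term tends to 0, leaving 20/21.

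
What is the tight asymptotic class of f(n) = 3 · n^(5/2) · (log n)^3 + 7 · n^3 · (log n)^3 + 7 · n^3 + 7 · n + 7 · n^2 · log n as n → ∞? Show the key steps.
f(n) ∈ Θ(n^3 · (log n)^3)

Compare the terms by growth order. For large n, n^a · (log n)^b dominates n^a' · (log n)^b' iff a > a', or (a = a' and b > b'). Ranking the 5 terms shows the dominant one is 7 · n^3 · (log n)^3. Hence f(n) ∈ Θ(n^3 · (log n)^3).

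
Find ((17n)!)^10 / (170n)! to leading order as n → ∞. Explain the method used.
((17n)!)^10/(170n)! ~ ((2π·17n)^(9/2) / sqrt(10)) · 10^(−10·17n)  →  0

Write N = 17n. Stirling: N! ~ sqrt(2π N)(N/e)^N and (10N)! ~ sqrt(2π·10N)·(10N/e)^(10N).
  (N!)^10/(10N)! ~ (2π N)^(10/2) (N/e)^(10N) / [sqrt(2π·10N) (10N/e)^(10N)]
     = (2π N)^(10/2) / sqrt(2π·10N) · (N/(10N))^(10N)
     = (2π N)^((10−1)/2) / sqrt(10) · 10^(−10N).
Since 10^10 > 1, the factor 10^(−10N) decays exponentially, so the ratio → 0. Substituting N = 17n gives the stated form.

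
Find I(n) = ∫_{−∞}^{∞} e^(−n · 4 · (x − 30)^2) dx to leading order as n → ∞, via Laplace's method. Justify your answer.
I(n) = sqrt(π/(4n))

Here φ(x) = 4 · (x − 30)^2 has its unique minimum at x* = 30 with φ(x*) = 0 and φ''(x*) = 8. Laplace's method gives
  I(n) ~ e^(−n φ(x*)) · sqrt(2π / (n · φ''(x*))) = sqrt(2π / (8n)) = sqrt(π/(4n)).
This is exact: substituting u = (x − 30)·sqrt(4n) gives I(n) = (1/sqrt(4n)) ∫_{−∞}^{∞} e^(−u^2) du = sqrt(π/(4n)).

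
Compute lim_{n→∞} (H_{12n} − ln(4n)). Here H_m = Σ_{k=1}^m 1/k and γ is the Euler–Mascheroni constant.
lim = ln 3 + γ

By Euler-Maclaurin, H_m = ln m + γ + O(1/m). So
  H_{12n} − ln(4n) = ln(12n) + γ − ln(4n) + O(1/n)
                       = ln(12/4) + γ + O(1/n).
Hence the limit is ln(12/4) + γ (= ln 3).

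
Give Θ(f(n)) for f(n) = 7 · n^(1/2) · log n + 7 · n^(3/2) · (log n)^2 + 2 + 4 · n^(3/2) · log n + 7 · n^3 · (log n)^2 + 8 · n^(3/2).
f(n) ∈ Θ(n^3 · (log n)^2)

Compare the terms by growth order. For large n, n^a · (log n)^b dominates n^a' · (log n)^b' iff a > a', or (a = a' and b > b'). Ranking the 6 terms shows the dominant one is 7 · n^3 · (log n)^2. Hence f(n) ∈ Θ(n^3 · (log n)^2).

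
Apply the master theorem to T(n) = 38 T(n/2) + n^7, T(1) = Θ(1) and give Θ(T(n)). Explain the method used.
T(n) = Θ(n^7)

log_2 38 ≈ 5.248. f(n) = n^7 dominates n^(log_2 38) since 7 > 5.248, and the regularity condition a·f(n/b) = 38·(n/2)^7 = (38/128)·n^7 ≤ c·f(n) holds with c = 38/128 ≈ 0.297 < 1. So this is Case 3: T(n) = Θ(f(n)) = Θ(n^7).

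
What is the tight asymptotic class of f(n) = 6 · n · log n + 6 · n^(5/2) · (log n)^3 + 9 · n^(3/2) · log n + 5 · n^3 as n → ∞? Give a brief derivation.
f(n) ∈ Θ(n^3)

Compare the terms by growth order. For large n, n^a · (log n)^b dominates n^a' · (log n)^b' iff a > a', or (a = a' and b > b'). Ranking the 4 terms shows the dominant one is 5 · n^3. Hence f(n) ∈ Θ(n^3).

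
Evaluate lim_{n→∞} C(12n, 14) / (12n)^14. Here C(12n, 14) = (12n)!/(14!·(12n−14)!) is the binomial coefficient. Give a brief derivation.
lim = 1/14! = 1/87178291200

With N = 12n → ∞: C(N, 14) / N^14 = [N(N−1)…(N−13)] / (14! · N^14) = (1/14!) · 1 · (1 − 1/(12n)) · … · (1 − 13/(12n)). Each factor → 1 as N → ∞, so the limit is 1/14! = 1/87178291200.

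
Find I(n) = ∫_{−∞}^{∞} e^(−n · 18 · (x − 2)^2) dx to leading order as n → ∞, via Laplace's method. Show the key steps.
I(n) = sqrt(π/(18n))

Here φ(x) = 18 · (x − 2)^2 has its unique minimum at x* = 2 with φ(x*) = 0 and φ''(x*) = 36. Laplace's method gives
  I(n) ~ e^(−n φ(x*)) · sqrt(2π / (n · φ''(x*))) = sqrt(2π / (36n)) = sqrt(π/(18n)).
This is exact: substituting u = (x − 2)·sqrt(18n) gives I(n) = (1/sqrt(18n)) ∫_{−∞}^{∞} e^(−u^2) du = sqrt(π/(18n)).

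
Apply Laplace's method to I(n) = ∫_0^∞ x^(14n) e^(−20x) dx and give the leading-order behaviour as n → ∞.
I(n) ~ (sqrt(2π·14n) / 20) · (14n/(20e))^(14n)

Write the integrand as exp(14n ln x − 20x) and set f(x) = 14n ln x − 20x. Then f'(x) = 14n/x − 20 = 0 at x* = 14n/20, and f''(x*) = −14n/x*^2 = −20^2/(14n). Laplace's method (interior maximum) gives
  I(n) ~ e^(f(x*)) · sqrt(2π / |f''(x*)|)
        = exp(14n ln(14n/20) − 14n) · sqrt(2π · 14n / 20^2)
        = (14n/20)^(14n) e^(−14n) · sqrt(2π·14n) / 20
        = (sqrt(2π·14n) / 20) · (14n/(20e))^(14n).
This matches Γ(14n+1)/20^(14n+1) with Stirling applied to Γ.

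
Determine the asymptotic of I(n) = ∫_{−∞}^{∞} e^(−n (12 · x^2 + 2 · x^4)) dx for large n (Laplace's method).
I(n) ~ sqrt(π/(12n))

φ(x) = 12 · x^2 + 2 · x^4 has its unique global minimum at x* = 0 (since φ'(x) = 24x + 8x^3 = 0 only at x = 0 for real x with both coefficients positive, and φ → ∞ as |x| → ∞). At x* = 0, φ(0) = 0 and φ''(0) = 24. Laplace's method then gives
  I(n) ~ sqrt(2π / (n · φ''(0))) · e^(−n φ(0)) = sqrt(2π / (24n)) = sqrt(π/(12n)).
The 2 · x^4 term contributes only at subleading order (an O(1/n) relative correction).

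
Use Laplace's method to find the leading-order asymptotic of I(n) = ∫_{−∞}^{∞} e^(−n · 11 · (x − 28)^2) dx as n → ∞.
I(n) = sqrt(π/(11n))

Here φ(x) = 11 · (x − 28)^2 has its unique minimum at x* = 28 with φ(x*) = 0 and φ''(x*) = 22. Laplace's method gives
  I(n) ~ e^(−n φ(x*)) · sqrt(2π / (n · φ''(x*))) = sqrt(2π / (22n)) = sqrt(π/(11n)).
This is exact: substituting u = (x − 28)·sqrt(11n) gives I(n) = (1/sqrt(11n)) ∫_{−∞}^{∞} e^(−u^2) du = sqrt(π/(11n)).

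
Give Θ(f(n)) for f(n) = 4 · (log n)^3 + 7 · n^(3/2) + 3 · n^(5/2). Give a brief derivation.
f(n) ∈ Θ(n^(5/2))

Compare the terms by growth order. For large n, n^a · (log n)^b dominates n^a' · (log n)^b' iff a > a', or (a = a' and b > b'). Ranking the 3 terms shows the dominant one is 3 · n^(5/2). Hence f(n) ∈ Θ(n^(5/2)).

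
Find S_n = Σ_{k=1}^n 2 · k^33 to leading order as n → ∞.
S_n ~ n^34 / 17

By integral comparison (Euler-Maclaurin), Σ_{k=1}^n 2 · k^33 = 2 · ∫_0^n x^33 dx + O(n^33) = 2 · n^34/34 = n^34 / 17 + O(n^33). (Equivalently, Faulhaber's formula gives the same leading term.)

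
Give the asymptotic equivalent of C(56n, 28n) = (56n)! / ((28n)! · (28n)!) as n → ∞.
C(56n, 28n) ~ (4)^(28n) · sqrt(1/(π·28n))

Write N = 28n. Apply Stirling to each factorial:
  (2N)! ~ sqrt(2π·2N) · (2N/e)^(2N),
  N! ~ sqrt(2π N) · (N/e)^N,
  (1N)! ~ sqrt(2π·1N) · (1N/e)^(1N).
The exponential factors combine to (2N)^(2N) / (N^N · (1N)^(1N)) = 2^(2N)/1^(1N) = (2^2/1^1)^N = (4)^N.
The square-root prefactors combine to sqrt(2π·2N) / (sqrt(2π N)·sqrt(2π·1N)) = sqrt(2 / (2π·1·N)) = sqrt(1/(π·28n)).
Substituting N = 28n: C(56n, 28n) ~ (4)^(28n) · sqrt(1/(π·28n)).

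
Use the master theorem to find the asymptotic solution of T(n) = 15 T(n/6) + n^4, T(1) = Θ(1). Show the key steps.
T(n) = Θ(n^4)

log_6 15 ≈ 1.511. f(n) = n^4 dominates n^(log_6 15) since 4 > 1.511, and the regularity condition a·f(n/b) = 15·(n/6)^4 = (15/1296)·n^4 ≤ c·f(n) holds with c = 15/1296 ≈ 0.0116 < 1. So this is Case 3: T(n) = Θ(f(n)) = Θ(n^4).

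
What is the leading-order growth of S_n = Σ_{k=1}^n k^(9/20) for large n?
S_n ~ (20/29) · n^(29/20)

Integral comparison: Σ_{k=1}^n k^(9/20) = ∫_0^n x^(9/20) dx + O(n^(9/20)). The integral is n^(1 + 9/20) / (1 + 9/20) = n^((9+20)/20) / ((9+20)/20) = (20/29) · n^(29/20).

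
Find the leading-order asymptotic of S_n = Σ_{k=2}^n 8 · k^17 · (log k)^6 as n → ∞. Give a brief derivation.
S_n ~ 4 · n^18 · (log n)^6 / 9

By integral comparison, S_n = ∫_1^n 8 · x^17 · (log x)^6 dx + O(n^17 · (log n)^6). For the integral, the leading term of ∫_1^n x^17 (log x)^6 dx is n^18/18 · (log n)^6 (by repeated integration by parts; each step lowers the log-exponent and produces a relatively O(1/log n) correction). Hence S_n ~ 4 · n^18 · (log n)^6 / 9.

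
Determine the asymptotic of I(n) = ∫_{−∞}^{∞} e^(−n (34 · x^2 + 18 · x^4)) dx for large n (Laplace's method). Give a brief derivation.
I(n) ~ sqrt(π/(34n))

φ(x) = 34 · x^2 + 18 · x^4 has its unique global minimum at x* = 0 (since φ'(x) = 68x + 72x^3 = 0 only at x = 0 for real x with both coefficients positive, and φ → ∞ as |x| → ∞). At x* = 0, φ(0) = 0 and φ''(0) = 68. Laplace's method then gives
  I(n) ~ sqrt(2π / (n · φ''(0))) · e^(−n φ(0)) = sqrt(2π / (68n)) = sqrt(π/(34n)).
The 18 · x^4 term contributes only at subleading order (an O(1/n) relative correction).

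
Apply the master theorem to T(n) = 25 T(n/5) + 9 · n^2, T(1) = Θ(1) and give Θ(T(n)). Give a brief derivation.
T(n) = Θ(n^2 log n)

log_5 25 = 2, and f(n) = 9 · n^2 = Θ(n^(log_5 25)). This is Case 2 of the master theorem: T(n) = Θ(f(n) · log n) = Θ(n^2 log n).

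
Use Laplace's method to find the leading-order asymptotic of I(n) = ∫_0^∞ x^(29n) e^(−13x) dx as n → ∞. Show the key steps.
I(n) ~ (sqrt(2π·29n) / 13) · (29n/(13e))^(29n)

Write the integrand as exp(29n ln x − 13x) and set f(x) = 29n ln x − 13x. Then f'(x) = 29n/x − 13 = 0 at x* = 29n/13, and f''(x*) = −29n/x*^2 = −13^2/(29n). Laplace's method (interior maximum) gives
  I(n) ~ e^(f(x*)) · sqrt(2π / |f''(x*)|)
        = exp(29n ln(29n/13) − 29n) · sqrt(2π · 29n / 13^2)
        = (29n/13)^(29n) e^(−29n) · sqrt(2π·29n) / 13
        = (sqrt(2π·29n) / 13) · (29n/(13e))^(29n).
This matches Γ(29n+1)/13^(29n+1) with Stirling applied to Γ.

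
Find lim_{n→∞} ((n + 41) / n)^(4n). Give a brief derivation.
lim = e^164

Rewrite as (1 + 41/n)^(4n). By the standard limit (1 + x/n)^n → e^x, we have (1 + 41/n)^n → e^41, and raising to the 4th power gives e^164.
More precisely, ln[(1 + 41/n)^(4n)] = 4n · ln(1 + 41/n) = 4n · (41/n + O(1/n^2)) = 164 + O(1/n) → 164.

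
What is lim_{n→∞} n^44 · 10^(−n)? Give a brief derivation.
lim = 0

Exponentials with base > 1 dominate every fixed polynomial: for any fixed c, n^c / 10^n → 0 as n → ∞ (e.g. by the ratio test, or by writing 10^n = e^(n ln 10) and noting e^(n ln 10) / n^c → ∞). Hence n^44 · 10^(−n) = n^44 / 10^n → 0.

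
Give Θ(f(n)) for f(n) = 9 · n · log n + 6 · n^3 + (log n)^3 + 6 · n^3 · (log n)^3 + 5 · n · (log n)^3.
f(n) ∈ Θ(n^3 · (log n)^3)

Compare the terms by growth order. For large n, n^a · (log n)^b dominates n^a' · (log n)^b' iff a > a', or (a = a' and b > b'). Ranking the 5 terms shows the dominant one is 6 · n^3 · (log n)^3. Hence f(n) ∈ Θ(n^3 · (log n)^3).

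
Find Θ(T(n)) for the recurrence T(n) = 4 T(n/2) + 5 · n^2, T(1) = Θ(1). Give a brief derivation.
T(n) = Θ(n^2 log n)

log_2 4 = 2, and f(n) = 5 · n^2 = Θ(n^(log_2 4)). This is Case 2 of the master theorem: T(n) = Θ(f(n) · log n) = Θ(n^2 log n).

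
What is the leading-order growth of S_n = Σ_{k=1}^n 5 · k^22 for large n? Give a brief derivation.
S_n ~ 5 · n^23 / 23

By integral comparison (Euler-Maclaurin), Σ_{k=1}^n 5 · k^22 = 5 · ∫_0^n x^22 dx + O(n^22) = 5 · n^23/23 + O(n^22). (Equivalently, Faulhaber's formula gives the same leading term.)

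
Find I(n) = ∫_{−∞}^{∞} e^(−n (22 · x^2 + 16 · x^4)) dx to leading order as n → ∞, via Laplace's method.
I(n) ~ sqrt(π/(22n))

φ(x) = 22 · x^2 + 16 · x^4 has its unique global minimum at x* = 0 (since φ'(x) = 44x + 64x^3 = 0 only at x = 0 for real x with both coefficients positive, and φ → ∞ as |x| → ∞). At x* = 0, φ(0) = 0 and φ''(0) = 44. Laplace's method then gives
  I(n) ~ sqrt(2π / (n · φ''(0))) · e^(−n φ(0)) = sqrt(2π / (44n)) = sqrt(π/(22n)).
The 16 · x^4 term contributes only at subleading order (an O(1/n) relative correction).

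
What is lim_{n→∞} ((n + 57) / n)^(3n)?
lim = e^171

Rewrite as (1 + 57/n)^(3n). By the standard limit (1 + x/n)^n → e^x, we have (1 + 57/n)^n → e^57, and raising to the 3rd power gives e^171.
More precisely, ln[(1 + 57/n)^(3n)] = 3n · ln(1 + 57/n) = 3n · (57/n + O(1/n^2)) = 171 + O(1/n) → 171.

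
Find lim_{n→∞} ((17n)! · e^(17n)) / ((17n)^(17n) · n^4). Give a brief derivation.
lim = 0

Stirling: (17n)! ~ sqrt(2π·17n) · (17n/e)^(17n). Hence
  (17n)! · e^(17n) / (17n)^(17n) ~ sqrt(2π·17n).
Dividing by n^4: sqrt(2π·17n) / n^4 = sqrt(2π·17) · n^((1−8)/2), so the expression behaves like sqrt(2π·17) · n^((1−8)/2) → 0.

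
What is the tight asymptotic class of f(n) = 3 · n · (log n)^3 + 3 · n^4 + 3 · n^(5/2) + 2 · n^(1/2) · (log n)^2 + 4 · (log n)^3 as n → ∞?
f(n) ∈ Θ(n^4)

Compare the terms by growth order. For large n, n^a · (log n)^b dominates n^a' · (log n)^b' iff a > a', or (a = a' and b > b'). Ranking the 5 terms shows the dominant one is 3 · n^4. Hence f(n) ∈ Θ(n^4).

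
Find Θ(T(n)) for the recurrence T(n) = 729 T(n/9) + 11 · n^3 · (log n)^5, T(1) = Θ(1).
T(n) = Θ(n^3 · (log n)^6)

Here log_9 729 = 3 and f(n) = 11 · n^3 · (log n)^5 = Θ(n^(log_9 729) · (log n)^5). This is the extended Case 2 of the master theorem (f matches the critical exponent up to log factors), giving T(n) = Θ(n^(log_9 729) · (log n)^(5+1)) = Θ(n^3 · (log n)^6).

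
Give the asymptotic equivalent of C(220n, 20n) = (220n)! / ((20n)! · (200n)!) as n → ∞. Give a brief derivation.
C(220n, 20n) ~ (285311670611/10000000000)^(20n) · sqrt(11/(20π·20n))

Write N = 20n. Apply Stirling to each factorial:
  (11N)! ~ sqrt(2π·11N) · (11N/e)^(11N),
  N! ~ sqrt(2π N) · (N/e)^N,
  (10N)! ~ sqrt(2π·10N) · (10N/e)^(10N).
The exponential factors combine to (11N)^(11N) / (N^N · (10N)^(10N)) = 11^(11N)/10^(10N) = (11^11/10^10)^N = (285311670611/10000000000)^N.
The square-root prefactors combine to sqrt(2π·11N) / (sqrt(2π N)·sqrt(2π·10N)) = sqrt(11 / (2π·10·N)) = sqrt(11/(20π·20n)).
Substituting N = 20n: C(220n, 20n) ~ (285311670611/10000000000)^(20n) · sqrt(11/(20π·20n)).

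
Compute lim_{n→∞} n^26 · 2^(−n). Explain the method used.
lim = 0

Exponentials with base > 1 dominate every fixed polynomial: for any fixed c, n^c / 2^n → 0 as n → ∞ (e.g. by the ratio test, or by writing 2^n = e^(n ln 2) and noting e^(n ln 2) / n^c → ∞). Hence n^26 · 2^(−n) = n^26 / 2^n → 0.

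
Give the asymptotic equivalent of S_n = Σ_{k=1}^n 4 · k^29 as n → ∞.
S_n ~ 2 · n^30 / 15

By integral comparison (Euler-Maclaurin), Σ_{k=1}^n 4 · k^29 = 4 · ∫_0^n x^29 dx + O(n^29) = 4 · n^30/30 = 2 · n^30 / 15 + O(n^29). (Equivalently, Faulhaber's formula gives the same leading term.)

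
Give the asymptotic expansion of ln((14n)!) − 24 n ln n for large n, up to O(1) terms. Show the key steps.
ln((14n)!) − 24 n ln n = −10 n ln n + 14(ln 14 − 1) n + (1/2) ln(2π·14n) + O(1/n)

Stirling: ln((14n)!) = 14n ln(14n) − 14n + (1/2) ln(2π·14n) + O(1/n).
Expand 14n ln(14n) = 14n (ln n + ln 14) = 14n ln n + 14n ln 14.
Subtract 24n ln n: leading term is (14 − 24) n ln n = −10 n ln n. The next term is 14n ln 14 − 14n = 14(ln 14 − 1) n. Then the (1/2) ln(2π·14n) correction.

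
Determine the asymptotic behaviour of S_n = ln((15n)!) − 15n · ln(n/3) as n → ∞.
S_n ~ 15n · (ln 45 − 1) + O(ln n)

Stirling: ln((15n)!) = 15n ln(15n) − 15n + O(ln n).
  S_n = 15n ln(15n) − 15n − 15n ln(n/3) + O(ln n)
      = 15n ln(15n) − 15n ln n + 15n ln 3 − 15n + O(ln n)
      = 15n ln 15 + 15n ln 3 − 15n + O(ln n)
      = 15n (ln 45 − 1) + O(ln n).
Numerically ln(45) − 1 ≈ 2.8067.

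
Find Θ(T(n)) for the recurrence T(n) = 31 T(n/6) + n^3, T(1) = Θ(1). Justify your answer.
T(n) = Θ(n^3)

log_6 31 ≈ 1.917. f(n) = n^3 dominates n^(log_6 31) since 3 > 1.917, and the regularity condition a·f(n/b) = 31·(n/6)^3 = (31/216)·n^3 ≤ c·f(n) holds with c = 31/216 ≈ 0.144 < 1. So this is Case 3: T(n) = Θ(f(n)) = Θ(n^3).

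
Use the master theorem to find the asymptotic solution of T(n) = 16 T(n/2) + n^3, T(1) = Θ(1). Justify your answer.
T(n) = Θ(n^4)

Master theorem: compare f(n) = n^3 to n^(log_2 16) where log_2 16 = 4. Since 3 < log_2 16, we have f(n) = O(n^(log_2 16 − ε)) for some ε > 0 — Case 1. Hence T(n) = Θ(n^(log_2 16)) = Θ(n^4).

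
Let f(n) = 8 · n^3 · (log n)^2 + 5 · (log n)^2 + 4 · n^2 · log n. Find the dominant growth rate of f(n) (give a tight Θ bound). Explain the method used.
f(n) ∈ Θ(n^3 · (log n)^2)

Compare the terms by growth order. For large n, n^a · (log n)^b dominates n^a' · (log n)^b' iff a > a', or (a = a' and b > b'). Ranking the 3 terms shows the dominant one is 8 · n^3 · (log n)^2. Hence f(n) ∈ Θ(n^3 · (log n)^2).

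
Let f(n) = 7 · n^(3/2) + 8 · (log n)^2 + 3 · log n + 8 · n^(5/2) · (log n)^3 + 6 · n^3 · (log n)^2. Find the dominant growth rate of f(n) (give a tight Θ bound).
f(n) ∈ Θ(n^3 · (log n)^2)

Compare the terms by growth order. For large n, n^a · (log n)^b dominates n^a' · (log n)^b' iff a > a', or (a = a' and b > b'). Ranking the 5 terms shows the dominant one is 6 · n^3 · (log n)^2. Hence f(n) ∈ Θ(n^3 · (log n)^2).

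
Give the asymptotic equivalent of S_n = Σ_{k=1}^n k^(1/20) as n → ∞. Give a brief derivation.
S_n ~ (20/21) · n^(21/20)

Integral comparison: Σ_{k=1}^n k^(1/20) = ∫_0^n x^(1/20) dx + O(n^(1/20)). The integral is n^(1 + 1/20) / (1 + 1/20) = n^((1+20)/20) / ((1+20)/20) = (20/21) · n^(21/20).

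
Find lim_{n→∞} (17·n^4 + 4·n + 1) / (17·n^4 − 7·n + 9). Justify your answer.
lim = 17/17 = 1

For large n the leading n^4 terms dominate both numerator and denominator. Dividing top and bottom by n^4, every other term tends to 0, leaving 17/17 = 1.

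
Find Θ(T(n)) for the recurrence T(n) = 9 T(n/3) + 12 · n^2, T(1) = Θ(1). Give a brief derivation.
T(n) = Θ(n^2 log n)

log_3 9 = 2, and f(n) = 12 · n^2 = Θ(n^(log_3 9)). This is Case 2 of the master theorem: T(n) = Θ(f(n) · log n) = Θ(n^2 log n).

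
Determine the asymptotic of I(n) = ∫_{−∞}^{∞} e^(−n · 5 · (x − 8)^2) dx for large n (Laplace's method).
I(n) = sqrt(π/(5n))

Here φ(x) = 5 · (x − 8)^2 has its unique minimum at x* = 8 with φ(x*) = 0 and φ''(x*) = 10. Laplace's method gives
  I(n) ~ e^(−n φ(x*)) · sqrt(2π / (n · φ''(x*))) = sqrt(2π / (10n)) = sqrt(π/(5n)).
This is exact: substituting u = (x − 8)·sqrt(5n) gives I(n) = (1/sqrt(5n)) ∫_{−∞}^{∞} e^(−u^2) du = sqrt(π/(5n)).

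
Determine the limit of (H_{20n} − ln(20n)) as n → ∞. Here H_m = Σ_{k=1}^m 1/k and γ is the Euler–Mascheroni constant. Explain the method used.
lim = γ

By Euler-Maclaurin, H_m = ln m + γ + O(1/m). So
  H_{20n} − ln(20n) = ln(20n) + γ − ln(20n) + O(1/n)
                       = ln(20/20) + γ + O(1/n).
Hence the limit is γ (since ln 1 = 0).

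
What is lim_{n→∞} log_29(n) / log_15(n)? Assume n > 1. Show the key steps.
lim = ln(15) / ln(29) = log_29(15)

Change of base: log_29(n) = ln n / ln 29 and log_15(n) = ln n / ln 15. The ratio is (ln n / ln 29) · (ln 15 / ln n) = ln 15 / ln 29, a constant independent of n. So the limit is ln 15 / ln 29 = log_29(15).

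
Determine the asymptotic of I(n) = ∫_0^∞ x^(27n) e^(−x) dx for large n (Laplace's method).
I(n) ~ sqrt(2π·27n) · (27n/e)^(27n)

Write the integrand as exp(27n ln x − x) and set f(x) = 27n ln x − x. Then f'(x) = 27n/x − 1 = 0 at x* = 27n, and f''(x*) = −27n/x*^2 = −1/(27n). Laplace's method (interior maximum) gives
  I(n) ~ e^(f(x*)) · sqrt(2π / |f''(x*)|)
        = exp(27n ln(27n) − 27n) · sqrt(2π · 27n)
        = (27n)^(27n) e^(−27n) · sqrt(2π·27n)
        = sqrt(2π·27n) · (27n/e)^(27n).
This matches Γ(27n+1) with Stirling applied to Γ.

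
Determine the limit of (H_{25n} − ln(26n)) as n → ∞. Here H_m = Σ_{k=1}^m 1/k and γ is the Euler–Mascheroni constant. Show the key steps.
lim = ln(25/26) + γ

By Euler-Maclaurin, H_m = ln m + γ + O(1/m). So
  H_{25n} − ln(26n) = ln(25n) + γ − ln(26n) + O(1/n)
                       = ln(25/26) + γ + O(1/n).
Hence the limit is ln(25/26) + γ.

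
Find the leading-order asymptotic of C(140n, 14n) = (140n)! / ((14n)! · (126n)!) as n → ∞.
C(140n, 14n) ~ (10000000000/387420489)^(14n) · sqrt(5/(9π·14n))

Write N = 14n. Apply Stirling to each factorial:
  (10N)! ~ sqrt(2π·10N) · (10N/e)^(10N),
  N! ~ sqrt(2π N) · (N/e)^N,
  (9N)! ~ sqrt(2π·9N) · (9N/e)^(9N).
The exponential factors combine to (10N)^(10N) / (N^N · (9N)^(9N)) = 10^(10N)/9^(9N) = (10^10/9^9)^N = (10000000000/387420489)^N.
The square-root prefactors combine to sqrt(2π·10N) / (sqrt(2π N)·sqrt(2π·9N)) = sqrt(10 / (2π·9·N)) = sqrt(5/(9π·14n)).
Substituting N = 14n: C(140n, 14n) ~ (10000000000/387420489)^(14n) · sqrt(5/(9π·14n)).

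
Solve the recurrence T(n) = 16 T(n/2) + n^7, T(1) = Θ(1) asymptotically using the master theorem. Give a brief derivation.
T(n) = Θ(n^7)

log_2 16 ≈ 4.000. f(n) = n^7 dominates n^(log_2 16) since 7 > 4.000, and the regularity condition a·f(n/b) = 16·(n/2)^7 = (16/128)·n^7 ≤ c·f(n) holds with c = 16/128 ≈ 0.125 < 1. So this is Case 3: T(n) = Θ(f(n)) = Θ(n^7).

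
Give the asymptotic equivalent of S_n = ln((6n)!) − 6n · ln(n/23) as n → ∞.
S_n ~ 6n · (ln 138 − 1) + O(ln n)

Stirling: ln((6n)!) = 6n ln(6n) − 6n + O(ln n).
  S_n = 6n ln(6n) − 6n − 6n ln(n/23) + O(ln n)
      = 6n ln(6n) − 6n ln n + 6n ln 23 − 6n + O(ln n)
      = 6n ln 6 + 6n ln 23 − 6n + O(ln n)
      = 6n (ln 138 − 1) + O(ln n).
Numerically ln(138) − 1 ≈ 3.9273.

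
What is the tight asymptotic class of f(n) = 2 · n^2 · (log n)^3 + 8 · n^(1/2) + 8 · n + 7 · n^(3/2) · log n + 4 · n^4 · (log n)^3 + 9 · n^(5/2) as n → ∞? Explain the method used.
f(n) ∈ Θ(n^4 · (log n)^3)

Compare the terms by growth order. For large n, n^a · (log n)^b dominates n^a' · (log n)^b' iff a > a', or (a = a' and b > b'). Ranking the 6 terms shows the dominant one is 4 · n^4 · (log n)^3. Hence f(n) ∈ Θ(n^4 · (log n)^3).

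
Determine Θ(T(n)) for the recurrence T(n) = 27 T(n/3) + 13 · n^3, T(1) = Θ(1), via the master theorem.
T(n) = Θ(n^3 log n)

log_3 27 = 3, and f(n) = 13 · n^3 = Θ(n^(log_3 27)). This is Case 2 of the master theorem: T(n) = Θ(f(n) · log n) = Θ(n^3 log n).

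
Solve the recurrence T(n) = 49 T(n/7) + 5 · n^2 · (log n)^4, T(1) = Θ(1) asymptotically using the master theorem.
T(n) = Θ(n^2 · (log n)^5)

Here log_7 49 = 2 and f(n) = 5 · n^2 · (log n)^4 = Θ(n^(log_7 49) · (log n)^4). This is the extended Case 2 of the master theorem (f matches the critical exponent up to log factors), giving T(n) = Θ(n^(log_7 49) · (log n)^(4+1)) = Θ(n^2 · (log n)^5).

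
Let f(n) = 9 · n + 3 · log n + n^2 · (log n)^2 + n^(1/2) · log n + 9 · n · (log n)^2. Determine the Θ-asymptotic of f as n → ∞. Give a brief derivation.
f(n) ∈ Θ(n^2 · (log n)^2)

Compare the terms by growth order. For large n, n^a · (log n)^b dominates n^a' · (log n)^b' iff a > a', or (a = a' and b > b'). Ranking the 5 terms shows the dominant one is n^2 · (log n)^2. Hence f(n) ∈ Θ(n^2 · (log n)^2).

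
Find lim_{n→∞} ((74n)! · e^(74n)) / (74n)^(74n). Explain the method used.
lim = ∞

Stirling: (74n)! ~ sqrt(2π·74n) · (74n/e)^(74n). Hence
  (74n)! · e^(74n) / (74n)^(74n) ~ sqrt(2π·74n) = sqrt(2π·74) · sqrt(n) → ∞.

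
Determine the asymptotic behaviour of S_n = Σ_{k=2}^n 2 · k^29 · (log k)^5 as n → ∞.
S_n ~ n^30 · (log n)^5 / 15

By integral comparison, S_n = ∫_1^n 2 · x^29 · (log x)^5 dx + O(n^29 · (log n)^5). For the integral, the leading term of ∫_1^n x^29 (log x)^5 dx is n^30/30 · (log n)^5 (by repeated integration by parts; each step lowers the log-exponent and produces a relatively O(1/log n) correction). Hence S_n ~ n^30 · (log n)^5 / 15.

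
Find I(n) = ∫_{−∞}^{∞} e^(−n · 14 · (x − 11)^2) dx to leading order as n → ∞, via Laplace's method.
I(n) = sqrt(π/(14n))

Here φ(x) = 14 · (x − 11)^2 has its unique minimum at x* = 11 with φ(x*) = 0 and φ''(x*) = 28. Laplace's method gives
  I(n) ~ e^(−n φ(x*)) · sqrt(2π / (n · φ''(x*))) = sqrt(2π / (28n)) = sqrt(π/(14n)).
This is exact: substituting u = (x − 11)·sqrt(14n) gives I(n) = (1/sqrt(14n)) ∫_{−∞}^{∞} e^(−u^2) du = sqrt(π/(14n)).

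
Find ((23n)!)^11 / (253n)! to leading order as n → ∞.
((23n)!)^11/(253n)! ~ ((2π·23n)^(10/2) / sqrt(11)) · 11^(−11·23n)  →  0

Write N = 23n. Stirling: N! ~ sqrt(2π N)(N/e)^N and (11N)! ~ sqrt(2π·11N)·(11N/e)^(11N).
  (N!)^11/(11N)! ~ (2π N)^(11/2) (N/e)^(11N) / [sqrt(2π·11N) (11N/e)^(11N)]
     = (2π N)^(11/2) / sqrt(2π·11N) · (N/(11N))^(11N)
     = (2π N)^((11−1)/2) / sqrt(11) · 11^(−11N).
Since 11^11 > 1, the factor 11^(−11N) decays exponentially, so the ratio → 0. Substituting N = 23n gives the stated form.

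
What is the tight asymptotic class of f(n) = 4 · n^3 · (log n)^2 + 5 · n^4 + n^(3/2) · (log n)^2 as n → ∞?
f(n) ∈ Θ(n^4)

Compare the terms by growth order. For large n, n^a · (log n)^b dominates n^a' · (log n)^b' iff a > a', or (a = a' and b > b'). Ranking the 3 terms shows the dominant one is 5 · n^4. Hence f(n) ∈ Θ(n^4).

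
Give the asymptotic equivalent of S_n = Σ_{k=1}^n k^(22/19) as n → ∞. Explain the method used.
S_n ~ (19/41) · n^(41/19)

Integral comparison: Σ_{k=1}^n k^(22/19) = ∫_0^n x^(22/19) dx + O(n^(22/19)). The integral is n^(1 + 22/19) / (1 + 22/19) = n^((22+19)/19) / ((22+19)/19) = (19/41) · n^(41/19).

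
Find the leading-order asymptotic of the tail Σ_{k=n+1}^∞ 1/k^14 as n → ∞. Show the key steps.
Σ_{k>n} 1/k^14 ~ 1/(13 · n^13)

Compare to the integral: ∫_{n}^∞ x^(−14) dx = [−x^(−13)/13]_{n}^∞ = 1/((14−1)·n^13). Euler-Maclaurin then gives
  Σ_{k>n} 1/k^14 = ∫_{n}^∞ dx/x^14 − 1/(2·n^14) + O(1/n^15).
(Equivalently this is ζ(14) − Σ_{k≤n} 1/k^14.)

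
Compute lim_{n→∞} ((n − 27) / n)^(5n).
lim = e^(−135)

Rewrite as (1 − 27/n)^(5n). By the standard limit (1 + x/n)^n → e^x, we have (1 − 27/n)^n → e^(−27), and raising to the 5th power gives e^(−135).
More precisely, ln[(1 − 27/n)^(5n)] = 5n · ln(1 − 27/n) = 5n · (-27/n + O(1/n^2)) = -135 + O(1/n) → -135.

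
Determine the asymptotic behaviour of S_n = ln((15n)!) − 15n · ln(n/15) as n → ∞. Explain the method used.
S_n ~ 15n · (ln 225 − 1) + O(ln n)

Stirling: ln((15n)!) = 15n ln(15n) − 15n + O(ln n).
  S_n = 15n ln(15n) − 15n − 15n ln(n/15) + O(ln n)
      = 15n ln(15n) − 15n ln n + 15n ln 15 − 15n + O(ln n)
      = 15n ln 15 + 15n ln 15 − 15n + O(ln n)
      = 15n (ln 225 − 1) + O(ln n).
Numerically ln(225) − 1 ≈ 4.4161.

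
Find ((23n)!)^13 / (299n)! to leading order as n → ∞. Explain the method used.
((23n)!)^13/(299n)! ~ ((2π·23n)^(12/2) / sqrt(13)) · 13^(−13·23n)  →  0

Write N = 23n. Stirling: N! ~ sqrt(2π N)(N/e)^N and (13N)! ~ sqrt(2π·13N)·(13N/e)^(13N).
  (N!)^13/(13N)! ~ (2π N)^(13/2) (N/e)^(13N) / [sqrt(2π·13N) (13N/e)^(13N)]
     = (2π N)^(13/2) / sqrt(2π·13N) · (N/(13N))^(13N)
     = (2π N)^((13−1)/2) / sqrt(13) · 13^(−13N).
Since 13^13 > 1, the factor 13^(−13N) decays exponentially, so the ratio → 0. Substituting N = 23n gives the stated form.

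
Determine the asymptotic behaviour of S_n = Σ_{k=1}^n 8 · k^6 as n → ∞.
S_n ~ 8 · n^7 / 7

By integral comparison (Euler-Maclaurin), Σ_{k=1}^n 8 · k^6 = 8 · ∫_0^n x^6 dx + O(n^6) = 8 · n^7/7 + O(n^6). (Equivalently, Faulhaber's formula gives the same leading term.)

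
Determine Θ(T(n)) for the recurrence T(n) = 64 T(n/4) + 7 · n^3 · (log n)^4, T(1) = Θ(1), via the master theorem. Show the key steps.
T(n) = Θ(n^3 · (log n)^5)

Here log_4 64 = 3 and f(n) = 7 · n^3 · (log n)^4 = Θ(n^(log_4 64) · (log n)^4). This is the extended Case 2 of the master theorem (f matches the critical exponent up to log factors), giving T(n) = Θ(n^(log_4 64) · (log n)^(4+1)) = Θ(n^3 · (log n)^5).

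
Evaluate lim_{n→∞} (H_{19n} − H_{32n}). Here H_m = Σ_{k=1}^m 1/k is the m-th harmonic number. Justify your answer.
lim = ln(19/32)

Euler-Maclaurin gives H_m = ln m + γ + 1/(2m) + O(1/m^2). The γ and O(1/m) terms cancel in the difference:
  H_{19n} − H_{32n} = ln(19n) − ln(32n) + O(1/n) = ln(19/32) + O(1/n).
Hence the limit is ln(19/32).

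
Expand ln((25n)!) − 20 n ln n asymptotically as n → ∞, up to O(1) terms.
ln((25n)!) − 20 n ln n = 5 n ln n + 25(ln 25 − 1) n + (1/2) ln(2π·25n) + O(1/n)

Stirling: ln((25n)!) = 25n ln(25n) − 25n + (1/2) ln(2π·25n) + O(1/n).
Expand 25n ln(25n) = 25n (ln n + ln 25) = 25n ln n + 25n ln 25.
Subtract 20n ln n: leading term is (25 − 20) n ln n = 5 n ln n. The next term is 25n ln 25 − 25n = 25(ln 25 − 1) n. Then the (1/2) ln(2π·25n) correction.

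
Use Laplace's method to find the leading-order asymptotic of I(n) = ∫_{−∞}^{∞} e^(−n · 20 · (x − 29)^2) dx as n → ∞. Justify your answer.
I(n) = sqrt(π/(20n))

Here φ(x) = 20 · (x − 29)^2 has its unique minimum at x* = 29 with φ(x*) = 0 and φ''(x*) = 40. Laplace's method gives
  I(n) ~ e^(−n φ(x*)) · sqrt(2π / (n · φ''(x*))) = sqrt(2π / (40n)) = sqrt(π/(20n)).
This is exact: substituting u = (x − 29)·sqrt(20n) gives I(n) = (1/sqrt(20n)) ∫_{−∞}^{∞} e^(−u^2) du = sqrt(π/(20n)).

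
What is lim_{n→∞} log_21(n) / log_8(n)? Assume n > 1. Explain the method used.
lim = ln(8) / ln(21) = log_21(8)

Change of base: log_21(n) = ln n / ln 21 and log_8(n) = ln n / ln 8. The ratio is (ln n / ln 21) · (ln 8 / ln n) = ln 8 / ln 21, a constant independent of n. So the limit is ln 8 / ln 21 = log_21(8).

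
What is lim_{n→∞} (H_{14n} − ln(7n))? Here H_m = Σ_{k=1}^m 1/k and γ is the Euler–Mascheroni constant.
lim = ln 2 + γ

By Euler-Maclaurin, H_m = ln m + γ + O(1/m). So
  H_{14n} − ln(7n) = ln(14n) + γ − ln(7n) + O(1/n)
                       = ln(14/7) + γ + O(1/n).
Hence the limit is ln(14/7) + γ (= ln 2).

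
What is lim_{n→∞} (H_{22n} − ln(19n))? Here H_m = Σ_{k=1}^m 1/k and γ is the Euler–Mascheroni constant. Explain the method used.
lim = ln(22/19) + γ

By Euler-Maclaurin, H_m = ln m + γ + O(1/m). So
  H_{22n} − ln(19n) = ln(22n) + γ − ln(19n) + O(1/n)
                       = ln(22/19) + γ + O(1/n).
Hence the limit is ln(22/19) + γ.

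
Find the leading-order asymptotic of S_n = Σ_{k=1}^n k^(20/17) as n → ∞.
S_n ~ (17/37) · n^(37/17)

Integral comparison: Σ_{k=1}^n k^(20/17) = ∫_0^n x^(20/17) dx + O(n^(20/17)). The integral is n^(1 + 20/17) / (1 + 20/17) = n^((20+17)/17) / ((20+17)/17) = (17/37) · n^(37/17).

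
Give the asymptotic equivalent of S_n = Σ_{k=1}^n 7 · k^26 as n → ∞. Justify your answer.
S_n ~ 7 · n^27 / 27

By integral comparison (Euler-Maclaurin), Σ_{k=1}^n 7 · k^26 = 7 · ∫_0^n x^26 dx + O(n^26) = 7 · n^27/27 + O(n^26). (Equivalently, Faulhaber's formula gives the same leading term.)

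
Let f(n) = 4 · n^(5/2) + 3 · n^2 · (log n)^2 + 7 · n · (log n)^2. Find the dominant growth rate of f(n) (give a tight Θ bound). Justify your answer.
f(n) ∈ Θ(n^(5/2))

Compare the terms by growth order. For large n, n^a · (log n)^b dominates n^a' · (log n)^b' iff a > a', or (a = a' and b > b'). Ranking the 3 terms shows the dominant one is 4 · n^(5/2). Hence f(n) ∈ Θ(n^(5/2)).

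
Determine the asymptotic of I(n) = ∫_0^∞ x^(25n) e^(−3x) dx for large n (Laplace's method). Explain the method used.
I(n) ~ (sqrt(2π·25n) / 3) · (25n/(3e))^(25n)

Write the integrand as exp(25n ln x − 3x) and set f(x) = 25n ln x − 3x. Then f'(x) = 25n/x − 3 = 0 at x* = 25n/3, and f''(x*) = −25n/x*^2 = −3^2/(25n). Laplace's method (interior maximum) gives
  I(n) ~ e^(f(x*)) · sqrt(2π / |f''(x*)|)
        = exp(25n ln(25n/3) − 25n) · sqrt(2π · 25n / 3^2)
        = (25n/3)^(25n) e^(−25n) · sqrt(2π·25n) / 3
        = (sqrt(2π·25n) / 3) · (25n/(3e))^(25n).
This matches Γ(25n+1)/3^(25n+1) with Stirling applied to Γ.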